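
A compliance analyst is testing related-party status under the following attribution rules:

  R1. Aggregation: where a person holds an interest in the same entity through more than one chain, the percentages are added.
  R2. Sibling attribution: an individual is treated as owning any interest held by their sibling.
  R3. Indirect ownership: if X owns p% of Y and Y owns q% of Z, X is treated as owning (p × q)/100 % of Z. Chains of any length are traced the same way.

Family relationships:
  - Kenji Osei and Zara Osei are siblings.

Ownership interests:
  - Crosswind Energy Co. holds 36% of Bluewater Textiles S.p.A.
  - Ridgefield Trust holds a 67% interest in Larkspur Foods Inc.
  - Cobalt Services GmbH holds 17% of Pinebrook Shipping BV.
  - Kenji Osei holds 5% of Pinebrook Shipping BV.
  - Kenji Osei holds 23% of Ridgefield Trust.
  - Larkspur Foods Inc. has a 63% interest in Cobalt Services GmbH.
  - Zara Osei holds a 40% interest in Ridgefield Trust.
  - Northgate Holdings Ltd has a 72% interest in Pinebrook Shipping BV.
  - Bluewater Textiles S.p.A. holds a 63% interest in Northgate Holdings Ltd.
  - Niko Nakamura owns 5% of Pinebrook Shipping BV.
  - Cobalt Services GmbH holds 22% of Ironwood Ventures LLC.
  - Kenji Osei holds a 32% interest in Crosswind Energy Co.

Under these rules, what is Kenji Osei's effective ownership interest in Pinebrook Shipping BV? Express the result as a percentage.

By sibling attribution (R2), Kenji Osei is treated as also owning Zara Osei's interest in Ridgefield Trust, giving 23% + 40% = 63%.
Chain via Ridgefield Trust → Larkspur Foods Inc. → Cobalt Services GmbH (R3): 63% × 67% × 63% × 17% = 4.520691% of Pinebrook Shipping BV.
Chain via Crosswind Energy Co. → Bluewater Textiles S.p.A. → Northgate Holdings Ltd (R3): 32% × 36% × 63% × 72% = 5.225472% of Pinebrook Shipping BV.
Direct interest in Pinebrook Shipping BV: 5%.
Aggregating (R1): 4.520691% + 5.225472% + 5% = 14.746163%.

14.746163%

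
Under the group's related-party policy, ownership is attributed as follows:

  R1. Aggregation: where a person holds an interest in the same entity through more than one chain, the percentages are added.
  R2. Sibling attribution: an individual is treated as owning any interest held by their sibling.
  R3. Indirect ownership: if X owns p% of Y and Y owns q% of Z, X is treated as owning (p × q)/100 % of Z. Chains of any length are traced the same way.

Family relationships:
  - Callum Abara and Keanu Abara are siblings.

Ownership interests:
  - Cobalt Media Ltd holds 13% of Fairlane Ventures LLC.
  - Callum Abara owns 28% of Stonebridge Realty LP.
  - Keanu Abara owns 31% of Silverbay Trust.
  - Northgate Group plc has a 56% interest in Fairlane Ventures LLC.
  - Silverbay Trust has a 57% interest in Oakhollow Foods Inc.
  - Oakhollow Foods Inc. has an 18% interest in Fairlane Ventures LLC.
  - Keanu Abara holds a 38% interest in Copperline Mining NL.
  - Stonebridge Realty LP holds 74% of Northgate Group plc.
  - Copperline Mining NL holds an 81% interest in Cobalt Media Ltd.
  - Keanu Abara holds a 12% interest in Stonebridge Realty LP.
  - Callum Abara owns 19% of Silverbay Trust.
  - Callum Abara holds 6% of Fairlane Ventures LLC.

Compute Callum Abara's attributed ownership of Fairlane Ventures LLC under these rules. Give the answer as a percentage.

31.7074%

By sibling attribution (R2), Callum Abara is treated as also owning Keanu Abara's interest in Silverbay Trust, giving 19% + 31% = 50%.
By sibling attribution (R2), Callum Abara is treated as also owning Keanu Abara's interest in Stonebridge Realty LP, giving 28% + 12% = 40%.
By sibling attribution (R2), Callum Abara is treated as owning Keanu Abara's 38% interest in Copperline Mining NL.
Chain via Silverbay Trust → Oakhollow Foods Inc. (R3): 50% × 57% × 18% = 5.13% of Fairlane Ventures LLC.
Chain via Stonebridge Realty LP → Northgate Group plc (R3): 40% × 74% × 56% = 16.576% of Fairlane Ventures LLC.
Direct interest in Fairlane Ventures LLC: 6%.
Chain via Copperline Mining NL → Cobalt Media Ltd (R3): 38% × 81% × 13% = 4.0014% of Fairlane Ventures LLC.
Aggregating (R1): 5.13% + 16.576% + 6% + 4.0014% = 31.7074%.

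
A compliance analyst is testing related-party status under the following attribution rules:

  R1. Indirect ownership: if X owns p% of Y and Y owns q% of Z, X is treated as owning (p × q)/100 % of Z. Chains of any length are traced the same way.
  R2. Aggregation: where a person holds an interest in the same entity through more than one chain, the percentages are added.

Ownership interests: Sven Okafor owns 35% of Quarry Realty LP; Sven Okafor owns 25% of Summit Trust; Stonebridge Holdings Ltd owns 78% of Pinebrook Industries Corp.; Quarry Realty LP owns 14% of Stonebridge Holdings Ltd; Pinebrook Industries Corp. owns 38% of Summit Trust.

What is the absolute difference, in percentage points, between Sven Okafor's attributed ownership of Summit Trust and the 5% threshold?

21.45236

Chain via Quarry Realty LP → Stonebridge Holdings Ltd → Pinebrook Industries Corp. (R1): 35% × 14% × 78% × 38% = 1.45236% of Summit Trust.
Direct interest in Summit Trust: 25%.
Aggregating (R2): 1.45236% + 25% = 26.45236%.
26.45236% exceeds the 5% threshold by 21.45236 percentage points.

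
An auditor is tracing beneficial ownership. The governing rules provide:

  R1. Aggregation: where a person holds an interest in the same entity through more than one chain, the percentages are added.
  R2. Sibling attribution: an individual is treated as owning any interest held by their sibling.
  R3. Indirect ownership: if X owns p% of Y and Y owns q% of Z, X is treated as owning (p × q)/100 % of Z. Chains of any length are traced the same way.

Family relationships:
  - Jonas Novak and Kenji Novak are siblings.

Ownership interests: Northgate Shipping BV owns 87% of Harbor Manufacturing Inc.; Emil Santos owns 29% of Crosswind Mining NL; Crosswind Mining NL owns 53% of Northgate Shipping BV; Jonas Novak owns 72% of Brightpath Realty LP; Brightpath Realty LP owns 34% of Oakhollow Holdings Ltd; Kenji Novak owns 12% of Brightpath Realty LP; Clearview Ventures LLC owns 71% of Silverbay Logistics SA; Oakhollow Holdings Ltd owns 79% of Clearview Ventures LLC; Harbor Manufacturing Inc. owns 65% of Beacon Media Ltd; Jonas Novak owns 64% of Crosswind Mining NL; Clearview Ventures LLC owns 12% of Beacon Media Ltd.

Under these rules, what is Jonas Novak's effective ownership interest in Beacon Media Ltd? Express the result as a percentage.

By sibling attribution (R2), Jonas Novak is treated as also owning Kenji Novak's interest in Brightpath Realty LP, giving 72% + 12% = 84%.
Chain via Brightpath Realty LP → Oakhollow Holdings Ltd → Clearview Ventures LLC (R3): 84% × 34% × 79% × 12% = 2.707488% of Beacon Media Ltd.
Chain via Crosswind Mining NL → Northgate Shipping BV → Harbor Manufacturing Inc. (R3): 64% × 53% × 87% × 65% = 19.18176% of Beacon Media Ltd.
Aggregating (R1): 2.707488% + 19.18176% = 21.889248%.

21.889248%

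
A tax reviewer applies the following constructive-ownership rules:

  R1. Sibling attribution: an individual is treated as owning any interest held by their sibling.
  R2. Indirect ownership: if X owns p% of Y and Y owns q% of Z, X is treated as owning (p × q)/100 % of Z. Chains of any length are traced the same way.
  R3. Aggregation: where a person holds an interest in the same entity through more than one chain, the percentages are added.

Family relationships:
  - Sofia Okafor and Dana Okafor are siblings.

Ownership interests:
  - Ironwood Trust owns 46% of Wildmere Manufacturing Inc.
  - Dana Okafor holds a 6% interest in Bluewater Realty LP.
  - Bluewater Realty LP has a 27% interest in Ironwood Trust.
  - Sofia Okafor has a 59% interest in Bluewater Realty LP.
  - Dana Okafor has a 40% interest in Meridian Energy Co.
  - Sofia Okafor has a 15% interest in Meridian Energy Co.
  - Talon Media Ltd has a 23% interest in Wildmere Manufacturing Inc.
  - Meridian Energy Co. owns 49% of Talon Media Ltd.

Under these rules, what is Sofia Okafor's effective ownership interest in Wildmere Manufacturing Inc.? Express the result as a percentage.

14.2715%

By sibling attribution (R1), Sofia Okafor is treated as also owning Dana Okafor's interest in Meridian Energy Co, giving 15% + 40% = 55%.
By sibling attribution (R1), Sofia Okafor is treated as also owning Dana Okafor's interest in Bluewater Realty LP, giving 59% + 6% = 65%.
Chain via Meridian Energy Co. → Talon Media Ltd (R2): 55% × 49% × 23% = 6.1985% of Wildmere Manufacturing Inc.
Chain via Bluewater Realty LP → Ironwood Trust (R2): 65% × 27% × 46% = 8.073% of Wildmere Manufacturing Inc.
Aggregating (R3): 6.1985% + 8.073% = 14.2715%.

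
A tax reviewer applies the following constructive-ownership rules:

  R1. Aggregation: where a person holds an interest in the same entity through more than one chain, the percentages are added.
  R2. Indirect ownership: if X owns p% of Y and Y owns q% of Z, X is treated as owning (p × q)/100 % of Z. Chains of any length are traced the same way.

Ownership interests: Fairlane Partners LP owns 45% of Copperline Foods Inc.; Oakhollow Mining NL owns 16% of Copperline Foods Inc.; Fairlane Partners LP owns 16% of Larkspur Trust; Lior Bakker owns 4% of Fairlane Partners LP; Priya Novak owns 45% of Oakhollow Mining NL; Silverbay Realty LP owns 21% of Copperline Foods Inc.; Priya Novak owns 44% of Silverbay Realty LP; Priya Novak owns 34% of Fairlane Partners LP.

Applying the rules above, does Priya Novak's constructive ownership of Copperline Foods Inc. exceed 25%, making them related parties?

Yes

Chain via Silverbay Realty LP (R2): 44% × 21% = 9.24% of Copperline Foods Inc.
Chain via Oakhollow Mining NL (R2): 45% × 16% = 7.2% of Copperline Foods Inc.
Chain via Fairlane Partners LP (R2): 34% × 45% = 15.3% of Copperline Foods Inc.
Aggregating (R1): 9.24% + 7.2% + 15.3% = 31.74%.
31.74% exceeds the 25% threshold, so Priya is a related party to Copperline Foods Inc.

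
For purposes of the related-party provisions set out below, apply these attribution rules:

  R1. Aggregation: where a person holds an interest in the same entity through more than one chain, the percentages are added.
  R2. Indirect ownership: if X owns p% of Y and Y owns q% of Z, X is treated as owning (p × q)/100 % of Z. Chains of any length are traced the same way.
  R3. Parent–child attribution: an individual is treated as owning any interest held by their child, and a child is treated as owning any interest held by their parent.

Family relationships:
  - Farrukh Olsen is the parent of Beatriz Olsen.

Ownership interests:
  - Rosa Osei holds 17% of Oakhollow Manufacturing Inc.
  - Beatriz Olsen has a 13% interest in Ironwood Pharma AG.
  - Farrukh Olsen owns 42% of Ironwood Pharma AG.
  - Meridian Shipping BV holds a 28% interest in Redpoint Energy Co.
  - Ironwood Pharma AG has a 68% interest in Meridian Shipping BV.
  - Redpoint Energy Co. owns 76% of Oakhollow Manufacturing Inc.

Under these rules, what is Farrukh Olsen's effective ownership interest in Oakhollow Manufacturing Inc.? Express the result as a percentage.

By parent–child attribution (R3), Farrukh Olsen is treated as also owning Beatriz Olsen's interest in Ironwood Pharma AG, giving 42% + 13% = 55%.
Chain via Ironwood Pharma AG → Meridian Shipping BV → Redpoint Energy Co. (R2): 55% × 68% × 28% × 76% = 7.95872% of Oakhollow Manufacturing Inc.

7.95872%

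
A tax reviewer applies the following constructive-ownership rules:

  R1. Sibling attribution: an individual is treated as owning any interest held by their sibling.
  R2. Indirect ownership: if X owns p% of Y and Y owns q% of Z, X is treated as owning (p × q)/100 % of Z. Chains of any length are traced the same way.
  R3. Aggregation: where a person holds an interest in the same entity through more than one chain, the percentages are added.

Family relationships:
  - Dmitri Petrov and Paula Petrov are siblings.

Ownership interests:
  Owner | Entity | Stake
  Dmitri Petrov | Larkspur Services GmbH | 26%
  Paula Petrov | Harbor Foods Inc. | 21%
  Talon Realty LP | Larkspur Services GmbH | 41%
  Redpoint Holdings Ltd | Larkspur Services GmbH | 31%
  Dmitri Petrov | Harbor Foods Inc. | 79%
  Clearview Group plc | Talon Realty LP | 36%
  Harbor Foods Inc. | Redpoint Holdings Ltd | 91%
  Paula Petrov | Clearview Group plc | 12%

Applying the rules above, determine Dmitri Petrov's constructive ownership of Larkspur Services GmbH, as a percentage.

By sibling attribution (R1), Dmitri Petrov is treated as also owning Paula Petrov's interest in Harbor Foods Inc, giving 79% + 21% = 100%.
By sibling attribution (R1), Dmitri Petrov is treated as owning Paula Petrov's 12% interest in Clearview Group plc.
Chain via Harbor Foods Inc. → Redpoint Holdings Ltd (R2): 100% × 91% × 31% = 28.21% of Larkspur Services GmbH.
Direct interest in Larkspur Services GmbH: 26%.
Chain via Clearview Group plc → Talon Realty LP (R2): 12% × 36% × 41% = 1.7712% of Larkspur Services GmbH.
Aggregating (R3): 28.21% + 26% + 1.7712% = 55.9812%.

55.9812%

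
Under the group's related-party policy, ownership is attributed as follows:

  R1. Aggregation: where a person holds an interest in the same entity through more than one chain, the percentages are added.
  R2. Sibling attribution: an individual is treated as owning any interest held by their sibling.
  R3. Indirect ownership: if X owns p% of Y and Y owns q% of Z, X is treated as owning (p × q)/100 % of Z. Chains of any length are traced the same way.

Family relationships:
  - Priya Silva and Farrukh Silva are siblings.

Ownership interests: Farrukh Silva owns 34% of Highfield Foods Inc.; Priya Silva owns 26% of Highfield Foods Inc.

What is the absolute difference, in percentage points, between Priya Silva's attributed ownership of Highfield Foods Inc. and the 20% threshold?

By sibling attribution (R2), Priya Silva is treated as also owning Farrukh Silva's interest in Highfield Foods Inc, giving 26% + 34% = 60%.
Direct interest in Highfield Foods Inc: 60%.
60% exceeds the 20% threshold by 40 percentage points.

40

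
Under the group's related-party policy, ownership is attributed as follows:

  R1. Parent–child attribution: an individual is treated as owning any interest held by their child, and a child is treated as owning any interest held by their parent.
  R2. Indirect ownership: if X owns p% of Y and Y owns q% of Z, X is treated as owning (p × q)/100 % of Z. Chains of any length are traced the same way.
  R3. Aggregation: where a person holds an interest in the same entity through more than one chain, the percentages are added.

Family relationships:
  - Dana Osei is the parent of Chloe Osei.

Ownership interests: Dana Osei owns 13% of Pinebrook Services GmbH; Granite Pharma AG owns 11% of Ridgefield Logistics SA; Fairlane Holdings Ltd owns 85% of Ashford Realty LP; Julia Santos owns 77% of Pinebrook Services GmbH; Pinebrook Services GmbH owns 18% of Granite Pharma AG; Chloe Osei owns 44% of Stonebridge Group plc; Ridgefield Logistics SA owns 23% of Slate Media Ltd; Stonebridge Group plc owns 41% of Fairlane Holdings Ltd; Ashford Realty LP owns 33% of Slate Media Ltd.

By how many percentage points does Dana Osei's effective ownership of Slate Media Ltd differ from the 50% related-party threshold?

44.880578

By parent–child attribution (R1), Dana Osei is treated as owning Chloe Osei's 44% interest in Stonebridge Group plc.
Chain via Pinebrook Services GmbH → Granite Pharma AG → Ridgefield Logistics SA (R2): 13% × 18% × 11% × 23% = 0.059202% of Slate Media Ltd.
Chain via Stonebridge Group plc → Fairlane Holdings Ltd → Ashford Realty LP (R2): 44% × 41% × 85% × 33% = 5.06022% of Slate Media Ltd.
Aggregating (R3): 0.059202% + 5.06022% = 5.119422%.
5.119422% falls short of the 50% threshold by 44.880578 percentage points.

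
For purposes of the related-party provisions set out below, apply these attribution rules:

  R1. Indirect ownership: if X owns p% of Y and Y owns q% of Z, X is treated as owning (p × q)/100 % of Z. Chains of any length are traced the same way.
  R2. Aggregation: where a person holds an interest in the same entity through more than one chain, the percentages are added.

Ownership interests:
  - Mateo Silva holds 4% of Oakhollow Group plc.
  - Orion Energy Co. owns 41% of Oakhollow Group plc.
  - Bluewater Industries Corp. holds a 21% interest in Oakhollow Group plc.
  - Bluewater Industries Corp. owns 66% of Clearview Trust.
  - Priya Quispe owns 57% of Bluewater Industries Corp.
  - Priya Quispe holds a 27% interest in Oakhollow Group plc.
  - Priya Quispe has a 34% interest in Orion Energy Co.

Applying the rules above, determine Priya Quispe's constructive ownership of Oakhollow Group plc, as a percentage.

52.91%

Chain via Bluewater Industries Corp. (R1): 57% × 21% = 11.97% of Oakhollow Group plc.
Chain via Orion Energy Co. (R1): 34% × 41% = 13.94% of Oakhollow Group plc.
Direct interest in Oakhollow Group plc: 27%.
Aggregating (R2): 11.97% + 13.94% + 27% = 52.91%.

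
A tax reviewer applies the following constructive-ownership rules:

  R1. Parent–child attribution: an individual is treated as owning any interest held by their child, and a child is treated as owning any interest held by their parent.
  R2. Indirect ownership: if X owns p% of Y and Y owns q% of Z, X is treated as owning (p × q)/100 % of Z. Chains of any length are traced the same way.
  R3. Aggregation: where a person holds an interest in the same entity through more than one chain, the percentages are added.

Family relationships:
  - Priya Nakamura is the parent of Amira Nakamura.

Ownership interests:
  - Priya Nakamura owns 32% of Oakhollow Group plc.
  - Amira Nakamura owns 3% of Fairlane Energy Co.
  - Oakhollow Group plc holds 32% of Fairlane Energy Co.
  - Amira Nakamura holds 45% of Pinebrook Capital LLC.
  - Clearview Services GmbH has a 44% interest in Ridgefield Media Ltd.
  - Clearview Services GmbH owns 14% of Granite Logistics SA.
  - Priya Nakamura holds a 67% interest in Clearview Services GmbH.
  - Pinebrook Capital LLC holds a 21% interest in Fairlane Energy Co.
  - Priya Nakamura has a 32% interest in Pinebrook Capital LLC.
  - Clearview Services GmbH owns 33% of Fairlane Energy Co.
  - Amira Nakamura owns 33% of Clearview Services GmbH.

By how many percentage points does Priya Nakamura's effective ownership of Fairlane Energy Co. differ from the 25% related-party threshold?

37.41

By parent–child attribution (R1), Priya Nakamura is treated as also owning Amira Nakamura's interest in Clearview Services GmbH, giving 67% + 33% = 100%.
By parent–child attribution (R1), Priya Nakamura is treated as also owning Amira Nakamura's interest in Pinebrook Capital LLC, giving 32% + 45% = 77%.
By parent–child attribution (R1), Priya Nakamura is treated as owning Amira Nakamura's 3% interest in Fairlane Energy Co.
Chain via Clearview Services GmbH (R2): 100% × 33% = 33% of Fairlane Energy Co.
Chain via Pinebrook Capital LLC (R2): 77% × 21% = 16.17% of Fairlane Energy Co.
Chain via Oakhollow Group plc (R2): 32% × 32% = 10.24% of Fairlane Energy Co.
Direct interest in Fairlane Energy Co: 3%.
Aggregating (R3): 33% + 16.17% + 10.24% + 3% = 62.41%.
62.41% exceeds the 25% threshold by 37.41 percentage points.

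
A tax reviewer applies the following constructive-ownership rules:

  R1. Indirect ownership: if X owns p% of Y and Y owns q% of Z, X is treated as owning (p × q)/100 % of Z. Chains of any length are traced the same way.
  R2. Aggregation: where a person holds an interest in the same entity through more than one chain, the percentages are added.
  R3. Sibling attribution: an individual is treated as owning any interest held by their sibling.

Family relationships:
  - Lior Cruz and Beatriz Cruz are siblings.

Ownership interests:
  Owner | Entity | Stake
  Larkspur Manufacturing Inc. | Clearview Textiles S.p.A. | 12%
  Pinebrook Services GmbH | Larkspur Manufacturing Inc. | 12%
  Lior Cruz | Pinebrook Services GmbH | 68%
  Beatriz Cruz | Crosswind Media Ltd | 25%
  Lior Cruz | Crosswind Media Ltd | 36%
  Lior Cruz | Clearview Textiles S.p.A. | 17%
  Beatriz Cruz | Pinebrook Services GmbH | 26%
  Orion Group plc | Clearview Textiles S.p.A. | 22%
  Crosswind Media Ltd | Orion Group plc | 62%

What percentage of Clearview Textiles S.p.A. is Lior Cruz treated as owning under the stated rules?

By sibling attribution (R3), Lior Cruz is treated as also owning Beatriz Cruz's interest in Crosswind Media Ltd, giving 36% + 25% = 61%.
By sibling attribution (R3), Lior Cruz is treated as also owning Beatriz Cruz's interest in Pinebrook Services GmbH, giving 68% + 26% = 94%.
Chain via Crosswind Media Ltd → Orion Group plc (R1): 61% × 62% × 22% = 8.3204% of Clearview Textiles S.p.A.
Chain via Pinebrook Services GmbH → Larkspur Manufacturing Inc. (R1): 94% × 12% × 12% = 1.3536% of Clearview Textiles S.p.A.
Direct interest in Clearview Textiles S.p.A: 17%.
Aggregating (R2): 8.3204% + 1.3536% + 17% = 26.674%.

26.674%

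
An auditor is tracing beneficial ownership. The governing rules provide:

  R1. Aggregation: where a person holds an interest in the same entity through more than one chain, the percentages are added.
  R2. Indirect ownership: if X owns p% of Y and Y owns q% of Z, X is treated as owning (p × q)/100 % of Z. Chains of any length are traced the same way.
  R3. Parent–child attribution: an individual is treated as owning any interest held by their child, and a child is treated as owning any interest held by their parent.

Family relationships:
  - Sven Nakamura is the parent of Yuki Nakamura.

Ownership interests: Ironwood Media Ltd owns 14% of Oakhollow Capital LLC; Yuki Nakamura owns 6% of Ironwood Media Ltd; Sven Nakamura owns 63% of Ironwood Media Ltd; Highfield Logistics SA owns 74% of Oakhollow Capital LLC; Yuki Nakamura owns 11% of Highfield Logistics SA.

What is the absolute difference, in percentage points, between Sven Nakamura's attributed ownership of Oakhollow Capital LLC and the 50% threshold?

32.2

By parent–child attribution (R3), Sven Nakamura is treated as also owning Yuki Nakamura's interest in Ironwood Media Ltd, giving 63% + 6% = 69%.
By parent–child attribution (R3), Sven Nakamura is treated as owning Yuki Nakamura's 11% interest in Highfield Logistics SA.
Chain via Ironwood Media Ltd (R2): 69% × 14% = 9.66% of Oakhollow Capital LLC.
Chain via Highfield Logistics SA (R2): 11% × 74% = 8.14% of Oakhollow Capital LLC.
Aggregating (R1): 9.66% + 8.14% = 17.8%.
17.8% falls short of the 50% threshold by 32.2 percentage points.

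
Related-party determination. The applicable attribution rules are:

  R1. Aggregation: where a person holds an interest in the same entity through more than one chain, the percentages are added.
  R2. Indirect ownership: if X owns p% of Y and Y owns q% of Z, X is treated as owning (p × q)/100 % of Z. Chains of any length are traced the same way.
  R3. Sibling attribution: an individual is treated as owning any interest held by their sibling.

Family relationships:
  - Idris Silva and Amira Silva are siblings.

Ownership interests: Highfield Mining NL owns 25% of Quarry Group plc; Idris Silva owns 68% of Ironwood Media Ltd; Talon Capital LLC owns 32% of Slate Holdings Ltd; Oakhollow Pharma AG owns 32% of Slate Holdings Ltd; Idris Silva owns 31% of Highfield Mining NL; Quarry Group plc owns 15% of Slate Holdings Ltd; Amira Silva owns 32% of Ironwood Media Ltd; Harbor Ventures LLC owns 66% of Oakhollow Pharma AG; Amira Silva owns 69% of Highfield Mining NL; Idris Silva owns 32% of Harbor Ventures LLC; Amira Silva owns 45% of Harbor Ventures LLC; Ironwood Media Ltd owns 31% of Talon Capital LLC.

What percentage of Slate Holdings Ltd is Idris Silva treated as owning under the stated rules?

29.9324%

By sibling attribution (R3), Idris Silva is treated as also owning Amira Silva's interest in Highfield Mining NL, giving 31% + 69% = 100%.
By sibling attribution (R3), Idris Silva is treated as also owning Amira Silva's interest in Harbor Ventures LLC, giving 32% + 45% = 77%.
By sibling attribution (R3), Idris Silva is treated as also owning Amira Silva's interest in Ironwood Media Ltd, giving 68% + 32% = 100%.
Chain via Highfield Mining NL → Quarry Group plc (R2): 100% × 25% × 15% = 3.75% of Slate Holdings Ltd.
Chain via Harbor Ventures LLC → Oakhollow Pharma AG (R2): 77% × 66% × 32% = 16.2624% of Slate Holdings Ltd.
Chain via Ironwood Media Ltd → Talon Capital LLC (R2): 100% × 31% × 32% = 9.92% of Slate Holdings Ltd.
Aggregating (R1): 3.75% + 16.2624% + 9.92% = 29.9324%.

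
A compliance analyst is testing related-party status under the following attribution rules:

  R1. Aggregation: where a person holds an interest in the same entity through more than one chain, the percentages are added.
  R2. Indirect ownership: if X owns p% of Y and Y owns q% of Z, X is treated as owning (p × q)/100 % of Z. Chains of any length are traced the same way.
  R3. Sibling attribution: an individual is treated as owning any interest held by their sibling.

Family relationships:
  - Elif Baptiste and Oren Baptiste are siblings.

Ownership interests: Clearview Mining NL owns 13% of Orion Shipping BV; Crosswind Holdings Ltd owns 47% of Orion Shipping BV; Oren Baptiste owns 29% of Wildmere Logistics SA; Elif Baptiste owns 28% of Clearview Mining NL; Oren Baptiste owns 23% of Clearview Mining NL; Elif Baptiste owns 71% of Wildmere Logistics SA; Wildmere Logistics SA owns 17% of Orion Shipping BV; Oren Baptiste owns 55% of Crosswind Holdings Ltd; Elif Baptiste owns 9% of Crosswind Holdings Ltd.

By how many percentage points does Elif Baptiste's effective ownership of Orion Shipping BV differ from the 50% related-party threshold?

3.71

By sibling attribution (R3), Elif Baptiste is treated as also owning Oren Baptiste's interest in Crosswind Holdings Ltd, giving 9% + 55% = 64%.
By sibling attribution (R3), Elif Baptiste is treated as also owning Oren Baptiste's interest in Clearview Mining NL, giving 28% + 23% = 51%.
By sibling attribution (R3), Elif Baptiste is treated as also owning Oren Baptiste's interest in Wildmere Logistics SA, giving 71% + 29% = 100%.
Chain via Crosswind Holdings Ltd (R2): 64% × 47% = 30.08% of Orion Shipping BV.
Chain via Clearview Mining NL (R2): 51% × 13% = 6.63% of Orion Shipping BV.
Chain via Wildmere Logistics SA (R2): 100% × 17% = 17% of Orion Shipping BV.
Aggregating (R1): 30.08% + 6.63% + 17% = 53.71%.
53.71% exceeds the 50% threshold by 3.71 percentage points.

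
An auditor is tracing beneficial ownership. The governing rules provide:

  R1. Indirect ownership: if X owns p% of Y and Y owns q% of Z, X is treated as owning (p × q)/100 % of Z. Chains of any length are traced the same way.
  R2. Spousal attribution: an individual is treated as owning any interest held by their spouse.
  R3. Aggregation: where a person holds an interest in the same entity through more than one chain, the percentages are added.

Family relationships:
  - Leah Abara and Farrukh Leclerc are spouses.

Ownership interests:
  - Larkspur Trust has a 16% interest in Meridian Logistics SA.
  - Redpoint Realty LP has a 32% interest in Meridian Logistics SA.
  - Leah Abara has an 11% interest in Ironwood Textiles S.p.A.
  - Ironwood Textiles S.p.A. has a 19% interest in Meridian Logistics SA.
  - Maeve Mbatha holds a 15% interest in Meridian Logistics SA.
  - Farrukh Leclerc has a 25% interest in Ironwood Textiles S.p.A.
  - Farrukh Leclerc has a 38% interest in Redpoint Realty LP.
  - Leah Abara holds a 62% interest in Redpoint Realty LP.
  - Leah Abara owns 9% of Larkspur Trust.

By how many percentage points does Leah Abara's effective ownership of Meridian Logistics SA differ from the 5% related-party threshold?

35.28

By spousal attribution (R2), Leah Abara is treated as also owning Farrukh Leclerc's interest in Ironwood Textiles S.p.A, giving 11% + 25% = 36%.
By spousal attribution (R2), Leah Abara is treated as also owning Farrukh Leclerc's interest in Redpoint Realty LP, giving 62% + 38% = 100%.
Chain via Larkspur Trust (R1): 9% × 16% = 1.44% of Meridian Logistics SA.
Chain via Ironwood Textiles S.p.A. (R1): 36% × 19% = 6.84% of Meridian Logistics SA.
Chain via Redpoint Realty LP (R1): 100% × 32% = 32% of Meridian Logistics SA.
Aggregating (R3): 1.44% + 6.84% + 32% = 40.28%.
40.28% exceeds the 5% threshold by 35.28 percentage points.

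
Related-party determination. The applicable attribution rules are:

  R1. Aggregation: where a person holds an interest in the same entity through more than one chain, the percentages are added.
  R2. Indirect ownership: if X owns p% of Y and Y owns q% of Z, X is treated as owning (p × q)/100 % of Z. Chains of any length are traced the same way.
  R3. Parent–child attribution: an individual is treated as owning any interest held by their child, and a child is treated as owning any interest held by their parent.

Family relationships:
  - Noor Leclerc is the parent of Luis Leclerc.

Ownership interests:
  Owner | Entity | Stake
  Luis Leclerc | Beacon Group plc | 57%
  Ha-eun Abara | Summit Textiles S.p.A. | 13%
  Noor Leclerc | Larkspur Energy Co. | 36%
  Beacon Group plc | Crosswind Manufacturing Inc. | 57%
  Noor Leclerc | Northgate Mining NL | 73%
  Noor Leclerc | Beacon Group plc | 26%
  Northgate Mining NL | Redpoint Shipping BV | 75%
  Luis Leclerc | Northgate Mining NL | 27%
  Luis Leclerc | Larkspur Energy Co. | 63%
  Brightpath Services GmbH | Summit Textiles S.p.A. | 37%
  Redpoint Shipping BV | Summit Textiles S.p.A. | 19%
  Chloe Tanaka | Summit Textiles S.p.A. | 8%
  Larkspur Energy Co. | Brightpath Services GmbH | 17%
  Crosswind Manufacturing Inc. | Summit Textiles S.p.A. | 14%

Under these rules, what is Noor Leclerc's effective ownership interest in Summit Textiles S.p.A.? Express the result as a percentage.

27.1005%

By parent–child attribution (R3), Noor Leclerc is treated as also owning Luis Leclerc's interest in Larkspur Energy Co, giving 36% + 63% = 99%.
By parent–child attribution (R3), Noor Leclerc is treated as also owning Luis Leclerc's interest in Beacon Group plc, giving 26% + 57% = 83%.
By parent–child attribution (R3), Noor Leclerc is treated as also owning Luis Leclerc's interest in Northgate Mining NL, giving 73% + 27% = 100%.
Chain via Larkspur Energy Co. → Brightpath Services GmbH (R2): 99% × 17% × 37% = 6.2271% of Summit Textiles S.p.A.
Chain via Beacon Group plc → Crosswind Manufacturing Inc. (R2): 83% × 57% × 14% = 6.6234% of Summit Textiles S.p.A.
Chain via Northgate Mining NL → Redpoint Shipping BV (R2): 100% × 75% × 19% = 14.25% of Summit Textiles S.p.A.
Aggregating (R1): 6.2271% + 6.6234% + 14.25% = 27.1005%.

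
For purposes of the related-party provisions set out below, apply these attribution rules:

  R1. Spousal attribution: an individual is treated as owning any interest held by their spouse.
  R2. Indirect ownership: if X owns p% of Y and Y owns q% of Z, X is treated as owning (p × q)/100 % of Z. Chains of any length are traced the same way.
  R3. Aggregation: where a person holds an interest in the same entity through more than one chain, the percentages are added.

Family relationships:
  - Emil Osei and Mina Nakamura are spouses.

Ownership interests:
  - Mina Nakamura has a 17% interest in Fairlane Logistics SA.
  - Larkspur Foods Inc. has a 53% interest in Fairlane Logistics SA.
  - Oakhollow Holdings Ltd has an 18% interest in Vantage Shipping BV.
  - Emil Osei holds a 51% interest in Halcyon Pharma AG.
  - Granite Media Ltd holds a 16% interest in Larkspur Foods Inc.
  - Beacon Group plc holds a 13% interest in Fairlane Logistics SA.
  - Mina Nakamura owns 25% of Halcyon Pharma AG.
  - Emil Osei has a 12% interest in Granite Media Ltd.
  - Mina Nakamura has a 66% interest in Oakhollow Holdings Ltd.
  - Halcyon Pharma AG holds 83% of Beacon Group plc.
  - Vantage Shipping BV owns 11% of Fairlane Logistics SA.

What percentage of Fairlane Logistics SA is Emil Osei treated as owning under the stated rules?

By spousal attribution (R1), Emil Osei is treated as also owning Mina Nakamura's interest in Halcyon Pharma AG, giving 51% + 25% = 76%.
By spousal attribution (R1), Emil Osei is treated as owning Mina Nakamura's 66% interest in Oakhollow Holdings Ltd.
By spousal attribution (R1), Emil Osei is treated as owning Mina Nakamura's 17% interest in Fairlane Logistics SA.
Chain via Granite Media Ltd → Larkspur Foods Inc. (R2): 12% × 16% × 53% = 1.0176% of Fairlane Logistics SA.
Chain via Halcyon Pharma AG → Beacon Group plc (R2): 76% × 83% × 13% = 8.2004% of Fairlane Logistics SA.
Chain via Oakhollow Holdings Ltd → Vantage Shipping BV (R2): 66% × 18% × 11% = 1.3068% of Fairlane Logistics SA.
Direct interest in Fairlane Logistics SA: 17%.
Aggregating (R3): 1.0176% + 8.2004% + 1.3068% + 17% = 27.5248%.

27.5248%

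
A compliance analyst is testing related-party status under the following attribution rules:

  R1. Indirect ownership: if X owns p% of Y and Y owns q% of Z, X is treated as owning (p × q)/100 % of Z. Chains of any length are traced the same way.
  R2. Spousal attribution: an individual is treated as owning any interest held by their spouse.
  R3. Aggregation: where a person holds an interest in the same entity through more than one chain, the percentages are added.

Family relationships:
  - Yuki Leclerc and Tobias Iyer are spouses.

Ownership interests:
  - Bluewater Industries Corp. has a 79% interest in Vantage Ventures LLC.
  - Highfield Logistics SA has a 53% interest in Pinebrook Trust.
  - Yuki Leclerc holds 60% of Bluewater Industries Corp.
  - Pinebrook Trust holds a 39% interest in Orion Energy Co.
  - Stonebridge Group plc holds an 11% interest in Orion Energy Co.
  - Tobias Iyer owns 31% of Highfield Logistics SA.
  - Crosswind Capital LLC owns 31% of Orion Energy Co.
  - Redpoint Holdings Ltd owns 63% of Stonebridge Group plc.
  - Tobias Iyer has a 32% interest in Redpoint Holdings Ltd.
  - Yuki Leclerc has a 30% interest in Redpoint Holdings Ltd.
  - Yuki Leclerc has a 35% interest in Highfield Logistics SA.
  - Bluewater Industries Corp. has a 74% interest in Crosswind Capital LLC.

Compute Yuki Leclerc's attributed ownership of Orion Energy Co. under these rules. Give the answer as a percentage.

By spousal attribution (R2), Yuki Leclerc is treated as also owning Tobias Iyer's interest in Redpoint Holdings Ltd, giving 30% + 32% = 62%.
By spousal attribution (R2), Yuki Leclerc is treated as also owning Tobias Iyer's interest in Highfield Logistics SA, giving 35% + 31% = 66%.
Chain via Bluewater Industries Corp. → Crosswind Capital LLC (R1): 60% × 74% × 31% = 13.764% of Orion Energy Co.
Chain via Redpoint Holdings Ltd → Stonebridge Group plc (R1): 62% × 63% × 11% = 4.2966% of Orion Energy Co.
Chain via Highfield Logistics SA → Pinebrook Trust (R1): 66% × 53% × 39% = 13.6422% of Orion Energy Co.
Aggregating (R3): 13.764% + 4.2966% + 13.6422% = 31.7028%.

31.7028%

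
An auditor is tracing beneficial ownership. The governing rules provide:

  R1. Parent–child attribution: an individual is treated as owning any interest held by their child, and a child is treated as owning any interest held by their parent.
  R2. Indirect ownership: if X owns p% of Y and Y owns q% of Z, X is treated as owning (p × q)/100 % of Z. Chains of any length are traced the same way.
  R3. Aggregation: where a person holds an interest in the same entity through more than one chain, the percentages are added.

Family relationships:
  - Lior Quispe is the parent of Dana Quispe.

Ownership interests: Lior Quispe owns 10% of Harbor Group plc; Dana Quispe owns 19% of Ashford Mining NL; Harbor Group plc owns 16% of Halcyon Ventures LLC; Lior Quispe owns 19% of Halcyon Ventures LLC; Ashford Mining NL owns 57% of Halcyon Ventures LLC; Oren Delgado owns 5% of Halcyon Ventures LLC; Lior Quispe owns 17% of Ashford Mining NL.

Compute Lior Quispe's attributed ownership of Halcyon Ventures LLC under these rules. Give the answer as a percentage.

By parent–child attribution (R1), Lior Quispe is treated as also owning Dana Quispe's interest in Ashford Mining NL, giving 17% + 19% = 36%.
Chain via Harbor Group plc (R2): 10% × 16% = 1.6% of Halcyon Ventures LLC.
Chain via Ashford Mining NL (R2): 36% × 57% = 20.52% of Halcyon Ventures LLC.
Direct interest in Halcyon Ventures LLC: 19%.
Aggregating (R3): 1.6% + 20.52% + 19% = 41.12%.

41.12%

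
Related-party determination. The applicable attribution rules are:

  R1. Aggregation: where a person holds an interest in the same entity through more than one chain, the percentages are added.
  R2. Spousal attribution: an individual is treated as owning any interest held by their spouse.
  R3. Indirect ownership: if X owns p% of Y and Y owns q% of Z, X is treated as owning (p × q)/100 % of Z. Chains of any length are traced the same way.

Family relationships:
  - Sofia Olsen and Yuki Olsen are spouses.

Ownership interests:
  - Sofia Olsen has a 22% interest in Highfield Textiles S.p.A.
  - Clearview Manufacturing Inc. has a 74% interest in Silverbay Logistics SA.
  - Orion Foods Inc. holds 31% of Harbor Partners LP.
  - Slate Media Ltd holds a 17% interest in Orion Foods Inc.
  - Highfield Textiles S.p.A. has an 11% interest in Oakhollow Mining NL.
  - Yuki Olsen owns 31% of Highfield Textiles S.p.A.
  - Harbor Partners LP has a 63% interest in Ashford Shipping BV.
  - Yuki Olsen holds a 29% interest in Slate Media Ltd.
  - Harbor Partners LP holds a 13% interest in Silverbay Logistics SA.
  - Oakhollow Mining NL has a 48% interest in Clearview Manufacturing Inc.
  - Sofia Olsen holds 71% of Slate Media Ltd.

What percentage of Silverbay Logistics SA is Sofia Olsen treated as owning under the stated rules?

2.755916%

By spousal attribution (R2), Sofia Olsen is treated as also owning Yuki Olsen's interest in Highfield Textiles S.p.A, giving 22% + 31% = 53%.
By spousal attribution (R2), Sofia Olsen is treated as also owning Yuki Olsen's interest in Slate Media Ltd, giving 71% + 29% = 100%.
Chain via Highfield Textiles S.p.A. → Oakhollow Mining NL → Clearview Manufacturing Inc. (R3): 53% × 11% × 48% × 74% = 2.070816% of Silverbay Logistics SA.
Chain via Slate Media Ltd → Orion Foods Inc. → Harbor Partners LP (R3): 100% × 17% × 31% × 13% = 0.6851% of Silverbay Logistics SA.
Aggregating (R1): 2.070816% + 0.6851% = 2.755916%.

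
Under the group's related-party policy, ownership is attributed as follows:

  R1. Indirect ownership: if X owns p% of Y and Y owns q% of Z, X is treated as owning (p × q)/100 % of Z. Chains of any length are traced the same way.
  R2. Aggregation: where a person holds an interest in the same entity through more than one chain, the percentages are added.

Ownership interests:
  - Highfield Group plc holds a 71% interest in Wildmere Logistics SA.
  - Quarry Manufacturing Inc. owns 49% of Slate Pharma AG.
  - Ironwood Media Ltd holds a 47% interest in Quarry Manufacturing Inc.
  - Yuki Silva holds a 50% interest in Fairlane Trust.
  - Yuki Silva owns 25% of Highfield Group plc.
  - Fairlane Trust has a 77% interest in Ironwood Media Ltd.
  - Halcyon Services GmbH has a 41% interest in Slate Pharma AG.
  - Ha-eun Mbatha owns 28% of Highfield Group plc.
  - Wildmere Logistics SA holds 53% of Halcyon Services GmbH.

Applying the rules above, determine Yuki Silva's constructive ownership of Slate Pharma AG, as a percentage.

Chain via Fairlane Trust → Ironwood Media Ltd → Quarry Manufacturing Inc. (R1): 50% × 77% × 47% × 49% = 8.86655% of Slate Pharma AG.
Chain via Highfield Group plc → Wildmere Logistics SA → Halcyon Services GmbH (R1): 25% × 71% × 53% × 41% = 3.857075% of Slate Pharma AG.
Aggregating (R2): 8.86655% + 3.857075% = 12.723625%.

12.723625%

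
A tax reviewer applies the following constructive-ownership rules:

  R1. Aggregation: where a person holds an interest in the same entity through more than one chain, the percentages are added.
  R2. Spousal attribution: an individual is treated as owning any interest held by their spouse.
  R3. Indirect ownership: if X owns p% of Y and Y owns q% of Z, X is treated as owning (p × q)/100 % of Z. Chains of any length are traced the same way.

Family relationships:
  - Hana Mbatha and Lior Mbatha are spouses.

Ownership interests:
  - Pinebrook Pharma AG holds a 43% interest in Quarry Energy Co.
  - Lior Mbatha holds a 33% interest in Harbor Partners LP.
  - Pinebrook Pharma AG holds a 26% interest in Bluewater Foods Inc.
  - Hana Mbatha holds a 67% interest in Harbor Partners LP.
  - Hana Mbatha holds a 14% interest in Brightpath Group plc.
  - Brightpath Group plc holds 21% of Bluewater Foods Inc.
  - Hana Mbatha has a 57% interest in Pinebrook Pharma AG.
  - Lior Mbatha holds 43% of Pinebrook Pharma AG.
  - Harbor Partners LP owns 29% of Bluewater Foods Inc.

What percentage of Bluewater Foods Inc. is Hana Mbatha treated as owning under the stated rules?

By spousal attribution (R2), Hana Mbatha is treated as also owning Lior Mbatha's interest in Harbor Partners LP, giving 67% + 33% = 100%.
By spousal attribution (R2), Hana Mbatha is treated as also owning Lior Mbatha's interest in Pinebrook Pharma AG, giving 57% + 43% = 100%.
Chain via Brightpath Group plc (R3): 14% × 21% = 2.94% of Bluewater Foods Inc.
Chain via Harbor Partners LP (R3): 100% × 29% = 29% of Bluewater Foods Inc.
Chain via Pinebrook Pharma AG (R3): 100% × 26% = 26% of Bluewater Foods Inc.
Aggregating (R1): 2.94% + 29% + 26% = 57.94%.

57.94%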